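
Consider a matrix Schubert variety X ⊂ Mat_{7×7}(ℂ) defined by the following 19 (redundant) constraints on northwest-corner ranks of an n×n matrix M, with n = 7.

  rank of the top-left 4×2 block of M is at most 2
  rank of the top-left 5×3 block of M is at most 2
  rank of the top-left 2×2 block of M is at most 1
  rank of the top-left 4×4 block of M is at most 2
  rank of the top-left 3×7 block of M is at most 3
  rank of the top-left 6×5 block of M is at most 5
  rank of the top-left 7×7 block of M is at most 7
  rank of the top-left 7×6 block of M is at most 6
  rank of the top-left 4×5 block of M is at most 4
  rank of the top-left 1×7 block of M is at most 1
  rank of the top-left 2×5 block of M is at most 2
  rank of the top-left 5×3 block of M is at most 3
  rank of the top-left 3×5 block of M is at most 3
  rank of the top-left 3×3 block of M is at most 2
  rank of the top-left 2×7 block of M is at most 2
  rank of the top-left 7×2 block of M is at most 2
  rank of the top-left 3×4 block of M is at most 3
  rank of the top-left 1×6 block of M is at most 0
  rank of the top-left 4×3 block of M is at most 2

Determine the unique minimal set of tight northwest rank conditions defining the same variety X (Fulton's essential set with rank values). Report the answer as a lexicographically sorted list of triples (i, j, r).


The tightest implied rank at each (i,j), from the 19 conditions:

  row 1: 0 | 0 | 0 | 0 | 0 | 0 | 1
  row 2: 1 | 1 | 1 | 1 | 1 | 1 | 2
  row 3: 1 | 2 | 2 | 2 | 2 | 2 | 3
  row 4: 1 | 2 | 2 | 2 | 3 | 3 | 4
  row 5: 1 | 2 | 2 | 3 | 4 | 4 | 5
  row 6: 1 | 2 | 3 | 4 | 5 | 5 | 6
  row 7: 1 | 2 | 3 | 4 | 5 | 6 | 7

reading off 1-entries of Δ²R: w = (7, 1, 2, 5, 4, 3, 6).

D(w) has 9 cells with 3 SE-corners; essential set:

[(1, 6, 0), (4, 4, 2), (5, 3, 2)]


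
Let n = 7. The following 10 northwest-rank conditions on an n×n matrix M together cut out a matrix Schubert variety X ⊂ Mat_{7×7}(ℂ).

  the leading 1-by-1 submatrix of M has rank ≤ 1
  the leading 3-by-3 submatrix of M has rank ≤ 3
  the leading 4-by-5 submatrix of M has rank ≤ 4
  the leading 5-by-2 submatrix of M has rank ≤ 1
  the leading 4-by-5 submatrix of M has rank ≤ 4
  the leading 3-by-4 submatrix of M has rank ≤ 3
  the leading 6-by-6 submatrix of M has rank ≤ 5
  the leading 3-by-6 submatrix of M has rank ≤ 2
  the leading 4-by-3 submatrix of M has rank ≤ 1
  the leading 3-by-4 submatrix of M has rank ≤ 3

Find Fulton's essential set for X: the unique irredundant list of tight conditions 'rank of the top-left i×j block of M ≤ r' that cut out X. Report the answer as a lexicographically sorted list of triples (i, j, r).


The tightest implied rank at each (i,j), from the 10 conditions:

  R[1]: 1  1  1  1  1  1  1
  R[2]: 1  1  1  2  2  2  2
  R[3]: 1  1  1  2  2  2  3
  R[4]: 1  1  1  2  3  3  4
  R[5]: 1  1  2  3  4  4  5
  R[6]: 1  2  3  4  5  5  6
  R[7]: 1  2  3  4  5  6  7

the unique w with this rank table is (1, 4, 7, 5, 3, 2, 6).

D(w) has 9 cells with 3 SE-corners; essential set:

[(3, 6, 2), (4, 3, 1), (5, 2, 1)]


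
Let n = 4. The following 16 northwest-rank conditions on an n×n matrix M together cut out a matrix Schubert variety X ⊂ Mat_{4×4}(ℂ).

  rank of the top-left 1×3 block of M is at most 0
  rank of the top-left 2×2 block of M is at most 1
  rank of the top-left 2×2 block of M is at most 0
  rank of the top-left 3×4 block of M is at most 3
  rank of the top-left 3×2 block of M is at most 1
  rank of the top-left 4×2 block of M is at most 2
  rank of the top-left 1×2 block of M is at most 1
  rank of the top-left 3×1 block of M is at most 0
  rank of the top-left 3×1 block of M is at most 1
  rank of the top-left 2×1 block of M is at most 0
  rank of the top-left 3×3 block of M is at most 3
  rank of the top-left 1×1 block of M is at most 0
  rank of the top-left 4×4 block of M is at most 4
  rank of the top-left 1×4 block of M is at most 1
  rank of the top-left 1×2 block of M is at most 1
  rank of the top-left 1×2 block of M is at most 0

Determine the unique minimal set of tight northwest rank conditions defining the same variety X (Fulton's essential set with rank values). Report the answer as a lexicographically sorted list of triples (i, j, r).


Propagating the 16 rank bounds to every northwest block:

  row 1: 0  0  0  1
  row 2: 0  0  1  2
  row 3: 0  1  2  3
  row 4: 1  2  3  4

the unique w with this rank table is (4, 3, 2, 1).

ℓ(w)=6; the 3 essential cells (i,j,r):

[(1, 3, 0), (2, 2, 0), (3, 1, 0)]


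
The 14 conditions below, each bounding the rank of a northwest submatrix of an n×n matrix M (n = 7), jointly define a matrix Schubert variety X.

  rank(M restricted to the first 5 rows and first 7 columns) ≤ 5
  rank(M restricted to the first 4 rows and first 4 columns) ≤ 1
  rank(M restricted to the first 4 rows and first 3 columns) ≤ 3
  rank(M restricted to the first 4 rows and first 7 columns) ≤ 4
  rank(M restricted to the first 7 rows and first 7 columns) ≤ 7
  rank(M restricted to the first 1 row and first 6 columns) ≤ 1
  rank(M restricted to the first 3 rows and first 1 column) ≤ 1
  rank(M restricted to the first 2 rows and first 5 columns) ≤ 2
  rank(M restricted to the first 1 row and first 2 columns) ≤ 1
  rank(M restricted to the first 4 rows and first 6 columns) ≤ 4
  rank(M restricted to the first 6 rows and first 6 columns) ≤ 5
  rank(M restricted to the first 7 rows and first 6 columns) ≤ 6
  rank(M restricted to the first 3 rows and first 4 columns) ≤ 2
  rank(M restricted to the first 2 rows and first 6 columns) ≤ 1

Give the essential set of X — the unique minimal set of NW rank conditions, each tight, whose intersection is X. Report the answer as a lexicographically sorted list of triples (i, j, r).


Propagating the 14 rank bounds to every northwest block:

  row 1: 1 | 1 | 1 | 1 | 1 | 1 | 1
  row 2: 1 | 1 | 1 | 1 | 1 | 1 | 2
  row 3: 1 | 1 | 1 | 1 | 2 | 2 | 3
  row 4: 1 | 1 | 1 | 1 | 2 | 3 | 4
  row 5: 1 | 2 | 2 | 2 | 3 | 4 | 5
  row 6: 1 | 2 | 3 | 3 | 4 | 5 | 6
  row 7: 1 | 2 | 3 | 4 | 5 | 6 | 7

second differences of R give the permutation w = (1, 7, 5, 6, 2, 3, 4).

|D(w)|=11, |Ess(w)|=2:

[(2, 6, 1), (4, 4, 1)]


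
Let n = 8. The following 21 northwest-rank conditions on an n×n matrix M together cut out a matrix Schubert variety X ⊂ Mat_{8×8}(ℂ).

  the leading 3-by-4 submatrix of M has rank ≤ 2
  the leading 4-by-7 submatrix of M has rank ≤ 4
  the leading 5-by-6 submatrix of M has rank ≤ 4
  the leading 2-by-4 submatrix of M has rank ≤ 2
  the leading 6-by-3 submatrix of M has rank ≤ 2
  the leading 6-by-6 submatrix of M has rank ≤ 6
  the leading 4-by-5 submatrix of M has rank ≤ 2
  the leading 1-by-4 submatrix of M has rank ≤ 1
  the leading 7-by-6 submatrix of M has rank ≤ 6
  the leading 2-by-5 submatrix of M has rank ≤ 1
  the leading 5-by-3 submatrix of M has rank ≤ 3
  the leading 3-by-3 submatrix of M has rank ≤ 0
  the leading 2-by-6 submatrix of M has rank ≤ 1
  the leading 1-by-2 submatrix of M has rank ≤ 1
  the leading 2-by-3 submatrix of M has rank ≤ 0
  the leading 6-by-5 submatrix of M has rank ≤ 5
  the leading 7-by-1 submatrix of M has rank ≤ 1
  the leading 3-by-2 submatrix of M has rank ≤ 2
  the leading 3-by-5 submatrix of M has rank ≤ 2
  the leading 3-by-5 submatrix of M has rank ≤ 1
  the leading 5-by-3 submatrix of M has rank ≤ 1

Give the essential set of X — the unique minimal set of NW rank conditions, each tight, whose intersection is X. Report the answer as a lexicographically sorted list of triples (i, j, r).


Rank table r_w(8×8) implied by the 21 constraints:

  0 | 0 | 0 | 1 | 1 | 1 | 1 | 1
  0 | 0 | 0 | 1 | 1 | 1 | 2 | 2
  0 | 0 | 0 | 1 | 1 | 2 | 3 | 3
  1 | 1 | 1 | 2 | 2 | 3 | 4 | 4
  1 | 1 | 1 | 2 | 3 | 4 | 5 | 5
  1 | 2 | 2 | 3 | 4 | 5 | 6 | 6
  1 | 2 | 3 | 4 | 5 | 6 | 7 | 7
  1 | 2 | 3 | 4 | 5 | 6 | 7 | 8

giving w = (4, 7, 6, 1, 5, 2, 3, 8) via Δ²R.

D(w) has 14 cells with 4 SE-corners; essential set:

[(2, 6, 1), (3, 3, 0), (3, 5, 1), (5, 3, 1)]


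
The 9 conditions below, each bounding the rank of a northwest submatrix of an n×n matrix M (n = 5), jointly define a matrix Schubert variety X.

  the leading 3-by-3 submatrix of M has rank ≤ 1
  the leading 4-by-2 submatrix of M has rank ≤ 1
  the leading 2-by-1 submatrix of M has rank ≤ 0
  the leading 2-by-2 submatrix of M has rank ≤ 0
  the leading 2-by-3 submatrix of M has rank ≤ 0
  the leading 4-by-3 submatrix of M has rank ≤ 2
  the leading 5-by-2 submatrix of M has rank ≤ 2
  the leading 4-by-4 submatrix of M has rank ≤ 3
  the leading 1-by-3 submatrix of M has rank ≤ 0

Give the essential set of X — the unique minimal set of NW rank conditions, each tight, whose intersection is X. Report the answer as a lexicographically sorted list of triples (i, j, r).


The tightest implied rank at each (i,j), from the 9 conditions:

  R[1]: 0, 0, 0, 1, 1
  R[2]: 0, 0, 0, 1, 2
  R[3]: 1, 1, 1, 2, 3
  R[4]: 1, 1, 2, 3, 4
  R[5]: 1, 2, 3, 4, 5

reading off 1-entries of Δ²R: w = (4, 5, 1, 3, 2).

ℓ(w)=7; the 2 essential cells (i,j,r):

[(2, 3, 0), (4, 2, 1)]


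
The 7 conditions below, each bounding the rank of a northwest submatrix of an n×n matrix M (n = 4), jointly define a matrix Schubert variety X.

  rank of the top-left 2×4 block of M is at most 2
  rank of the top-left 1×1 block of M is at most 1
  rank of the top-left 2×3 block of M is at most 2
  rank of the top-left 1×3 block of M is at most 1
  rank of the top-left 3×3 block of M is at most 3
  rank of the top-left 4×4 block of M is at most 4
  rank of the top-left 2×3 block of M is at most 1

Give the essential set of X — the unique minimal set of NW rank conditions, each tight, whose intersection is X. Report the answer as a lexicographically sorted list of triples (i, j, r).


Propagating the 7 rank bounds to every northwest block:

  R[1]: 1 | 1 | 1 | 1
  R[2]: 1 | 1 | 1 | 2
  R[3]: 1 | 2 | 2 | 3
  R[4]: 1 | 2 | 3 | 4

hence w(1..4) = (1, 4, 2, 3).

ℓ(w)=2; the 1 essential cell (i,j,r):

[(2, 3, 1)]


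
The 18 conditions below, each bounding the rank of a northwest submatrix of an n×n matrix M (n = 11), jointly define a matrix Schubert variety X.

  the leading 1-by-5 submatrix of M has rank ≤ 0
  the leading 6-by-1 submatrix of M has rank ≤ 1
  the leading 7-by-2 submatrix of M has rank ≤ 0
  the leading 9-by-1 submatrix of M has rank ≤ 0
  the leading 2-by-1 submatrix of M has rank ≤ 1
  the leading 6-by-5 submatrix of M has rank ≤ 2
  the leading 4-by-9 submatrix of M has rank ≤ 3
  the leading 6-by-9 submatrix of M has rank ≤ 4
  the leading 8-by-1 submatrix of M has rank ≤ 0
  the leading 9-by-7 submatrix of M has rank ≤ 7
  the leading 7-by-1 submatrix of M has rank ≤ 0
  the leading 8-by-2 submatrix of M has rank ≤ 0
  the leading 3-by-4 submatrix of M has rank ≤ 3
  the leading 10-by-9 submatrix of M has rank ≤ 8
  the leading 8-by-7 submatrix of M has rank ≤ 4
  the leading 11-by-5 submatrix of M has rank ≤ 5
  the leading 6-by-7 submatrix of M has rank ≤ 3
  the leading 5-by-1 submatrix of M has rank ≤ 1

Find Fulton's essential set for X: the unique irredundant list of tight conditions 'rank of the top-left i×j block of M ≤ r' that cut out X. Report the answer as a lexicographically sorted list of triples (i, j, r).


Propagating the 18 rank bounds to every northwest block:

  row 1: 0, 0, 0, 0, 0, 1, 1, 1, 1, 1, 1
  row 2: 0, 0, 1, 1, 1, 2, 2, 2, 2, 2, 2
  row 3: 0, 0, 1, 2, 2, 3, 3, 3, 3, 3, 3
  row 4: 0, 0, 1, 2, 2, 3, 3, 3, 3, 4, 4
  row 5: 0, 0, 1, 2, 2, 3, 3, 4, 4, 5, 5
  row 6: 0, 0, 1, 2, 2, 3, 3, 4, 4, 5, 6
  row 7: 0, 0, 1, 2, 3, 4, 4, 5, 5, 6, 7
  row 8: 0, 0, 1, 2, 3, 4, 4, 5, 6, 7, 8
  row 9: 0, 1, 2, 3, 4, 5, 5, 6, 7, 8, 9
  row 10: 1, 2, 3, 4, 5, 6, 6, 7, 8, 9, 10
  row 11: 1, 2, 3, 4, 5, 6, 7, 8, 9, 10, 11

hence w(1..11) = (6, 3, 4, 10, 8, 11, 5, 9, 2, 1, 7).

Fulton essential set (8 of the 30 Rothe cells):

[(1, 5, 0), (4, 9, 3), (6, 5, 2), (6, 7, 3), (6, 9, 4), (8, 2, 0), (8, 7, 4), (9, 1, 0)]


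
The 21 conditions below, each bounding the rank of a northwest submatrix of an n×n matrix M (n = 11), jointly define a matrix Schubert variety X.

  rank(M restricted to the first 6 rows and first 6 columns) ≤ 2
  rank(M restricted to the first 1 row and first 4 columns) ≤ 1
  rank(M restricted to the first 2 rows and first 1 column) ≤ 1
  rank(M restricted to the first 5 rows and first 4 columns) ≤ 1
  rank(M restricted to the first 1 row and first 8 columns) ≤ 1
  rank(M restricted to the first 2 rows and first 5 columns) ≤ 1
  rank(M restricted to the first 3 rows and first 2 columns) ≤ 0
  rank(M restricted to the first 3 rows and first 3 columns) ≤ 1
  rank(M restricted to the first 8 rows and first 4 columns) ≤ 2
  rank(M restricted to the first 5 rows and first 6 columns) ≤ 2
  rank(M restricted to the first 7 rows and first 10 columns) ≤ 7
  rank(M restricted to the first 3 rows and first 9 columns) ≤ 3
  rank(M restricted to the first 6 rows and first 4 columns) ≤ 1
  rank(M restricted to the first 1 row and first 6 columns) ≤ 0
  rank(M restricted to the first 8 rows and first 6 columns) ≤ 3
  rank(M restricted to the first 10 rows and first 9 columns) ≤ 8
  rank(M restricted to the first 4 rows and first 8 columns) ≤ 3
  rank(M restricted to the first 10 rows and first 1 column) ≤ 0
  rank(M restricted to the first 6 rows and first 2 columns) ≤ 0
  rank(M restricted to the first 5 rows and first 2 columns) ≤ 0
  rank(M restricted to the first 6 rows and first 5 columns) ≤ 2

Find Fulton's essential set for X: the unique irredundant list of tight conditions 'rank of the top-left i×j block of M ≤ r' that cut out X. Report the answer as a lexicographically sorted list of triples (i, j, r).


The tightest implied rank at each (i,j), from the 21 conditions:

  0  0  0  0  0  0  1  1  1  1  1
  0  0  1  1  1  1  2  2  2  2  2
  0  0  1  1  2  2  3  3  3  3  3
  0  0  1  1  2  2  3  3  4  4  4
  0  0  1  1  2  2  3  4  5  5  5
  0  0  1  1  2  2  3  4  5  6  6
  0  1  2  2  3  3  4  5  6  7  7
  0  1  2  2  3  3  4  5  6  7  8
  0  1  2  3  4  4  5  6  7  8  9
  0  1  2  3  4  5  6  7  8  9  10
  1  2  3  4  5  6  7  8  9  10  11

the unique w with this rank table is (7, 3, 5, 9, 8, 10, 2, 11, 4, 6, 1).

ℓ(w)=30; the 8 essential cells (i,j,r):

[(1, 6, 0), (4, 8, 3), (6, 2, 0), (6, 4, 1), (6, 6, 2), (8, 4, 2), (8, 6, 3), (10, 1, 0)]


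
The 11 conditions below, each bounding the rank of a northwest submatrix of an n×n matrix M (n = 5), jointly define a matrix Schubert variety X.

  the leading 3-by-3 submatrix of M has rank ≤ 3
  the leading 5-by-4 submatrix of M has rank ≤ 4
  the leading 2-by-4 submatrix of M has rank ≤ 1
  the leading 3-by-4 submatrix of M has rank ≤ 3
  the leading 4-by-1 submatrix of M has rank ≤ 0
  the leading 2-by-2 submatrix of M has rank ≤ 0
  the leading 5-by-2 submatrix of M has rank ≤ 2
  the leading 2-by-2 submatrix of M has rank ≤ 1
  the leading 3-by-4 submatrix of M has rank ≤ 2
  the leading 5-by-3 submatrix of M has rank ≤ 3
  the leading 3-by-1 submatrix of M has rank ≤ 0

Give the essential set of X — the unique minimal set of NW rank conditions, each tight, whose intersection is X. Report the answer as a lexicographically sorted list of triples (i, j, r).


Propagating the 11 rank bounds to every northwest block:

  row 1: 0 0 1 1 1
  row 2: 0 0 1 1 2
  row 3: 0 1 2 2 3
  row 4: 0 1 2 3 4
  row 5: 1 2 3 4 5

hence w(1..5) = (3, 5, 2, 4, 1).

3 SE-corners of the 7-cell Rothe diagram give Ess(w):

[(2, 2, 0), (2, 4, 1), (4, 1, 0)]


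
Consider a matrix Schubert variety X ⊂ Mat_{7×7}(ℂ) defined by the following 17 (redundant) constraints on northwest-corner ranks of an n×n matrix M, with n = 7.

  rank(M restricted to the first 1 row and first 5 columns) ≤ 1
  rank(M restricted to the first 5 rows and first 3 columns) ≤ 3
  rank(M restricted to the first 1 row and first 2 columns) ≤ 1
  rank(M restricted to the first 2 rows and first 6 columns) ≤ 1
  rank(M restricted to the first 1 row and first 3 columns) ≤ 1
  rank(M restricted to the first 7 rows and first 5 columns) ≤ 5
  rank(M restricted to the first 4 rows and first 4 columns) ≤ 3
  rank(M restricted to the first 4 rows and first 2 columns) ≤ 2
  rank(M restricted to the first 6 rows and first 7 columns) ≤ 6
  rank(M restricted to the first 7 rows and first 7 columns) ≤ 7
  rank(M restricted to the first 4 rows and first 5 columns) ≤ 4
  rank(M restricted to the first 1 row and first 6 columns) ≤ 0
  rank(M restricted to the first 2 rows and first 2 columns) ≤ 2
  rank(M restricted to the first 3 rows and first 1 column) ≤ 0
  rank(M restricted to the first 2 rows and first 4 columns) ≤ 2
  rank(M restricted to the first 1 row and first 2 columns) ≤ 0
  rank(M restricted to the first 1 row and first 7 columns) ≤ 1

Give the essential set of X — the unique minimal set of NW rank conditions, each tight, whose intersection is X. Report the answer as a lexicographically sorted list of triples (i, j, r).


Rank table r_w(7×7) implied by the 17 constraints:

  i=1: 0 0 0 0 0 0 1
  i=2: 0 1 1 1 1 1 2
  i=3: 0 1 2 2 2 2 3
  i=4: 1 2 3 3 3 3 4
  i=5: 1 2 3 4 4 4 5
  i=6: 1 2 3 4 5 5 6
  i=7: 1 2 3 4 5 6 7

the unique w with this rank table is (7, 2, 3, 1, 4, 5, 6).

2 SE-corners of the 8-cell Rothe diagram give Ess(w):

[(1, 6, 0), (3, 1, 0)]


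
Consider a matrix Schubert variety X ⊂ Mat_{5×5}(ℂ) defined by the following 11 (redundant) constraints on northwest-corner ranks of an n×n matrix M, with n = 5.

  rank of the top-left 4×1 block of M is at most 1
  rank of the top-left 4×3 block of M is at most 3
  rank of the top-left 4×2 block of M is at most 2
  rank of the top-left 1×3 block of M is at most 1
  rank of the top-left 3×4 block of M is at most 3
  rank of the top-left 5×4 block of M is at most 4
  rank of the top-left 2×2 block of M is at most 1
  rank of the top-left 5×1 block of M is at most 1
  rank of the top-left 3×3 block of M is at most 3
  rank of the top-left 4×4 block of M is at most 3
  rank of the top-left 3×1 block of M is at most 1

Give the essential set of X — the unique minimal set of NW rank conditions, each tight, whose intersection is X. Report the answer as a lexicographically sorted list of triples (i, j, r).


The tightest implied rank at each (i,j), from the 11 conditions:

  row 1: 1  1  1  1  1
  row 2: 1  1  2  2  2
  row 3: 1  2  3  3  3
  row 4: 1  2  3  3  4
  row 5: 1  2  3  4  5

the unique w with this rank table is (1, 3, 2, 5, 4).

D(w) has 2 cells with 2 SE-corners; essential set:

[(2, 2, 1), (4, 4, 3)]


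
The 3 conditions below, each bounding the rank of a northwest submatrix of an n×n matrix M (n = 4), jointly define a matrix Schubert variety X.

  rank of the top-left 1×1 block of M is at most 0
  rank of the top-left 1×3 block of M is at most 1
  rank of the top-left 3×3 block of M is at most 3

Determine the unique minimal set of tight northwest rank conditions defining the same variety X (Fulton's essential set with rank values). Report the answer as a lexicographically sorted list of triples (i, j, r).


Recovering R(i,j) via the rank-extension bound from the 3 conditions:

  R[1]: 0 1 1 1
  R[2]: 1 2 2 2
  R[3]: 1 2 3 3
  R[4]: 1 2 3 4

the unique w with this rank table is (2, 1, 3, 4).

ℓ(w)=1; the 1 essential cell (i,j,r):

[(1, 1, 0)]


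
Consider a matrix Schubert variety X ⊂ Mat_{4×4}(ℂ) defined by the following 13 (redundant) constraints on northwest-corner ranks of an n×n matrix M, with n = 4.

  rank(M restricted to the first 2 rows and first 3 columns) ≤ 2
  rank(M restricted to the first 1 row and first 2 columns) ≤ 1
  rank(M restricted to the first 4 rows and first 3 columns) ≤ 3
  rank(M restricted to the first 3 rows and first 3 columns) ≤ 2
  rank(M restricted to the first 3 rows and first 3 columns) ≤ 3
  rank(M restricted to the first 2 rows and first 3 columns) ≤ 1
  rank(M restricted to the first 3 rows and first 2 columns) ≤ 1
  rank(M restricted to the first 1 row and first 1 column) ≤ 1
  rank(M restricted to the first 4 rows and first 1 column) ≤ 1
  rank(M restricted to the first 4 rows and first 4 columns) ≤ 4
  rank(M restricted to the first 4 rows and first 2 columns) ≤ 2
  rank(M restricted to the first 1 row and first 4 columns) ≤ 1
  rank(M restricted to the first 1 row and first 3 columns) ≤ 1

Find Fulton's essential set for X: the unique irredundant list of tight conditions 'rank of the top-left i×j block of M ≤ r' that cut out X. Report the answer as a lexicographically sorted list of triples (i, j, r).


Propagating the 13 rank bounds to every northwest block:

  row 1: 1 | 1 | 1 | 1
  row 2: 1 | 1 | 1 | 2
  row 3: 1 | 1 | 2 | 3
  row 4: 1 | 2 | 3 | 4

giving w = (1, 4, 3, 2) via Δ²R.

D(w) has 3 cells with 2 SE-corners; essential set:

[(2, 3, 1), (3, 2, 1)]


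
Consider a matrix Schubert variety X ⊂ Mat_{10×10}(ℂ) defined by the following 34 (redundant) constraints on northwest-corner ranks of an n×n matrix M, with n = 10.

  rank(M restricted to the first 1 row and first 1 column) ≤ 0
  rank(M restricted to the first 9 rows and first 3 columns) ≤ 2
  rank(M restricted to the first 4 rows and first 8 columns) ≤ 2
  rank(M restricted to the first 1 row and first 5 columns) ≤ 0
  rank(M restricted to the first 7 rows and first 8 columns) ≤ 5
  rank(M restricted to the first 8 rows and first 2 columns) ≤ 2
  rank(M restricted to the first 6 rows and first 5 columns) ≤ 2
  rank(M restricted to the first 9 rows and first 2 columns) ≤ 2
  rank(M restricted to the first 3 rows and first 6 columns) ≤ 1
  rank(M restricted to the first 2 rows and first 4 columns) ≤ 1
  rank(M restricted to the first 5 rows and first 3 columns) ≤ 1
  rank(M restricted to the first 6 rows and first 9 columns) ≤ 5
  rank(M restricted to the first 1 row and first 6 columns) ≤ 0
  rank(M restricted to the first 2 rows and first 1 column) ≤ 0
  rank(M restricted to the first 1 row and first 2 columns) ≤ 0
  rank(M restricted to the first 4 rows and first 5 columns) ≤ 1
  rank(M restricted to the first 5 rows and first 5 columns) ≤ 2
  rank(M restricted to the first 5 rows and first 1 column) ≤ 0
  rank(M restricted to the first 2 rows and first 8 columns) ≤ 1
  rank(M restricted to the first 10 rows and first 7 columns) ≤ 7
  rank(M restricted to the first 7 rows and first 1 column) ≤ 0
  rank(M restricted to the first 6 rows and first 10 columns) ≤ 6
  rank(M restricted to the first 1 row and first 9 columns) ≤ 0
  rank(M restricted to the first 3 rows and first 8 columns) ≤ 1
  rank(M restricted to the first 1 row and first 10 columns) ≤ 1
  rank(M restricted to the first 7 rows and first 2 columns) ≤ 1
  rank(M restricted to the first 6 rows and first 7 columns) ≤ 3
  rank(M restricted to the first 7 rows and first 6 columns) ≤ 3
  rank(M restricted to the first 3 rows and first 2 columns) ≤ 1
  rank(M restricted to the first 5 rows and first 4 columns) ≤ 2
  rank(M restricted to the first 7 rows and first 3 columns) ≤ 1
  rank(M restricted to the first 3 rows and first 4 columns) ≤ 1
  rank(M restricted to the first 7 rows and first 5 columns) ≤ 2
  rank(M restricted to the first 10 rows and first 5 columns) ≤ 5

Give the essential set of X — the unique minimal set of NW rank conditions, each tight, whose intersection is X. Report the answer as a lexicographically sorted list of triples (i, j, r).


Propagating the 34 rank bounds to every northwest block:

  row 1: 0 | 0 | 0 | 0 | 0 | 0 | 0 | 0 | 0 | 1
  row 2: 0 | 1 | 1 | 1 | 1 | 1 | 1 | 1 | 1 | 2
  row 3: 0 | 1 | 1 | 1 | 1 | 1 | 1 | 1 | 2 | 3
  row 4: 0 | 1 | 1 | 1 | 1 | 2 | 2 | 2 | 3 | 4
  row 5: 0 | 1 | 1 | 2 | 2 | 3 | 3 | 3 | 4 | 5
  row 6: 0 | 1 | 1 | 2 | 2 | 3 | 3 | 4 | 5 | 6
  row 7: 0 | 1 | 1 | 2 | 2 | 3 | 4 | 5 | 6 | 7
  row 8: 1 | 2 | 2 | 3 | 3 | 4 | 5 | 6 | 7 | 8
  row 9: 1 | 2 | 2 | 3 | 4 | 5 | 6 | 7 | 8 | 9
  row 10: 1 | 2 | 3 | 4 | 5 | 6 | 7 | 8 | 9 | 10

reading off 1-entries of Δ²R: w = (10, 2, 9, 6, 4, 8, 7, 1, 5, 3).

Fulton essential set (8 of the 31 Rothe cells):

[(1, 9, 0), (3, 8, 1), (4, 5, 1), (6, 7, 3), (7, 1, 0), (7, 3, 1), (7, 5, 2), (9, 3, 2)]


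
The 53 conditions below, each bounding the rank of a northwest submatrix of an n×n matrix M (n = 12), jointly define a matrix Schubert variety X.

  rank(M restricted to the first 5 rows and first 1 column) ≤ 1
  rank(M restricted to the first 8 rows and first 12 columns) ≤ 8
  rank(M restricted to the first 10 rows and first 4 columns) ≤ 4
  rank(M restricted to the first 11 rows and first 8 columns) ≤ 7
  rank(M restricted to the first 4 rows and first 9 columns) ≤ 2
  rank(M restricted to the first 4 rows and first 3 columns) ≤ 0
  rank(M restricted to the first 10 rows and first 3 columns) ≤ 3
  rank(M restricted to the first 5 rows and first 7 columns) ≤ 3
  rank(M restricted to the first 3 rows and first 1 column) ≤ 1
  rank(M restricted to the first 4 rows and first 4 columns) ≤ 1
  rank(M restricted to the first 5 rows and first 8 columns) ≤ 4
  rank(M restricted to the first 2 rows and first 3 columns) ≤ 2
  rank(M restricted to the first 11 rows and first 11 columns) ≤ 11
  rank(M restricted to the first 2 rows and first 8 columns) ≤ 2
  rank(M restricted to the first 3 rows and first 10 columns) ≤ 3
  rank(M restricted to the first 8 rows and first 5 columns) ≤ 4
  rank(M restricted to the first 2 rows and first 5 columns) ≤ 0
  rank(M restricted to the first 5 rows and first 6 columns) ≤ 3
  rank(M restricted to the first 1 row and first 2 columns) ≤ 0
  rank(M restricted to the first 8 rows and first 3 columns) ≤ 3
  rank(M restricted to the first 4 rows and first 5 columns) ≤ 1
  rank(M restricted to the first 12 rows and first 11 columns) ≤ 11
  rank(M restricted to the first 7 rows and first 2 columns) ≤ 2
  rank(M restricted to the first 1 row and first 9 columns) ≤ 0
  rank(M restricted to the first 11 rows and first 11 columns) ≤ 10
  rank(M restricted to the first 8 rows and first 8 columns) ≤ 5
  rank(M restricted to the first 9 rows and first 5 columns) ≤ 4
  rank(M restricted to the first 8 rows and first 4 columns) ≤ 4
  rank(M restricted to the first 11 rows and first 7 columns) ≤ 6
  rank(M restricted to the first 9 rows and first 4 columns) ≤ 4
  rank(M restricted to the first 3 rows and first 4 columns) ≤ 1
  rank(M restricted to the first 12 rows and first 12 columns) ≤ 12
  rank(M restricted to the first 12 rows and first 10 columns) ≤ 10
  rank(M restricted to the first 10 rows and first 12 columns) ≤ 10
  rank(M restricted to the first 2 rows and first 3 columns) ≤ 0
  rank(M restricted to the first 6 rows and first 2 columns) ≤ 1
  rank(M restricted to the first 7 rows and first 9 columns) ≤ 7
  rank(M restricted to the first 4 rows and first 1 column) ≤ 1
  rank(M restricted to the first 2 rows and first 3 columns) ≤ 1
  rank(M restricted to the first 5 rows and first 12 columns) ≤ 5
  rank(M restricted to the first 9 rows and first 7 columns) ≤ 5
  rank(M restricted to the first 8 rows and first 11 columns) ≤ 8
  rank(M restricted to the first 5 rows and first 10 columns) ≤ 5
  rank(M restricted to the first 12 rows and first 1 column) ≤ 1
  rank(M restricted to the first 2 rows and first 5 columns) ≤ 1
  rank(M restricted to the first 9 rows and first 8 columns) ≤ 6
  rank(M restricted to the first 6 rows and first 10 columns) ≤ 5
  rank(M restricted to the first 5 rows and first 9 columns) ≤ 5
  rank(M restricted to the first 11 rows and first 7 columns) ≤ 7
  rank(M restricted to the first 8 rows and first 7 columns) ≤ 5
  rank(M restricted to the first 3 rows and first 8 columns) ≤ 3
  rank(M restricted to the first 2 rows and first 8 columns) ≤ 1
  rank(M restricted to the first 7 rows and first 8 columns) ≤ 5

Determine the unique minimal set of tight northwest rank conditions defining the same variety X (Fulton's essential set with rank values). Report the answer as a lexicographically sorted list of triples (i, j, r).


The tightest implied rank at each (i,j), from the 53 conditions:

  row 1: 0  0  0  0  0  0  0  0  0  1  1  1
  row 2: 0  0  0  0  0  1  1  1  1  2  2  2
  row 3: 0  0  0  1  1  2  2  2  2  3  3  3
  row 4: 0  0  0  1  1  2  2  2  2  3  4  4
  row 5: 1  1  1  2  2  3  3  3  3  4  5  5
  row 6: 1  1  2  3  3  4  4  4  4  5  6  6
  row 7: 1  2  3  4  4  5  5  5  5  6  7  7
  row 8: 1  2  3  4  4  5  5  5  6  7  8  8
  row 9: 1  2  3  4  4  5  5  6  7  8  9  9
  row 10: 1  2  3  4  5  6  6  7  8  9  10  10
  row 11: 1  2  3  4  5  6  6  7  8  9  10  11
  row 12: 1  2  3  4  5  6  7  8  9  10  11  12

so w = (10, 6, 4, 11, 1, 3, 2, 9, 8, 5, 12, 7).

D(w) has 31 cells with 10 SE-corners; essential set:

[(1, 9, 0), (2, 5, 0), (4, 3, 0), (4, 5, 1), (4, 9, 2), (6, 2, 1), (8, 8, 5), (9, 5, 4), (9, 7, 5), (11, 7, 6)]


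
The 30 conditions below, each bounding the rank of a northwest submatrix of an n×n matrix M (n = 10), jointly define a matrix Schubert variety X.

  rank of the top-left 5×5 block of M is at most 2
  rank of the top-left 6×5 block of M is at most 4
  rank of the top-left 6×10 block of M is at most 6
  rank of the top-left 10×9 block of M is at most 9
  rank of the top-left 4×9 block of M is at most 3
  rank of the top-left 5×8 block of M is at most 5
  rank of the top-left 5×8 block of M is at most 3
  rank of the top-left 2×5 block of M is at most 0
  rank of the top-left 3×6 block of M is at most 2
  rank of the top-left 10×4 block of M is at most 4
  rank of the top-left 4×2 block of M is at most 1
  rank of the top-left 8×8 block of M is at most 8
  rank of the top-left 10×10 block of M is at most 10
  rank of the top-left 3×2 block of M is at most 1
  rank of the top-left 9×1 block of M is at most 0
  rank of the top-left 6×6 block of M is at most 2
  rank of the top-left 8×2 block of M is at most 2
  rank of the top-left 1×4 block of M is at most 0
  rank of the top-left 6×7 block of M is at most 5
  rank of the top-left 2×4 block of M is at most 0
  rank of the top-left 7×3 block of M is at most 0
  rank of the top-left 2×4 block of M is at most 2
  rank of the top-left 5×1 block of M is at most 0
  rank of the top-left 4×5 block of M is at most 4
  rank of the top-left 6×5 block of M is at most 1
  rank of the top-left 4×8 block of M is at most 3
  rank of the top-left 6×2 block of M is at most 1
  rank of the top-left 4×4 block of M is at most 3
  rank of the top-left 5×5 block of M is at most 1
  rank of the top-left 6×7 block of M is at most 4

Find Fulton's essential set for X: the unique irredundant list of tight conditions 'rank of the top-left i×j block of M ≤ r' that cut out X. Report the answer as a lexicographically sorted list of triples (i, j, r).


Computing R[i][j] = min implied NW-rank bound (n=10, 30 conditions):

  i=1: 0 | 0 | 0 | 0 | 0 | 1 | 1 | 1 | 1 | 1
  i=2: 0 | 0 | 0 | 0 | 0 | 1 | 2 | 2 | 2 | 2
  i=3: 0 | 0 | 0 | 1 | 1 | 2 | 3 | 3 | 3 | 3
  i=4: 0 | 0 | 0 | 1 | 1 | 2 | 3 | 3 | 3 | 4
  i=5: 0 | 0 | 0 | 1 | 1 | 2 | 3 | 3 | 4 | 5
  i=6: 0 | 0 | 0 | 1 | 1 | 2 | 3 | 4 | 5 | 6
  i=7: 0 | 0 | 0 | 1 | 2 | 3 | 4 | 5 | 6 | 7
  i=8: 0 | 1 | 1 | 2 | 3 | 4 | 5 | 6 | 7 | 8
  i=9: 0 | 1 | 2 | 3 | 4 | 5 | 6 | 7 | 8 | 9
  i=10: 1 | 2 | 3 | 4 | 5 | 6 | 7 | 8 | 9 | 10

so w = (6, 7, 4, 10, 9, 8, 5, 2, 3, 1).

Rothe diagram D(w) (33 cells), 6 SE-corners (essential conditions):

[(2, 5, 0), (4, 9, 3), (5, 8, 3), (6, 5, 1), (7, 3, 0), (9, 1, 0)]


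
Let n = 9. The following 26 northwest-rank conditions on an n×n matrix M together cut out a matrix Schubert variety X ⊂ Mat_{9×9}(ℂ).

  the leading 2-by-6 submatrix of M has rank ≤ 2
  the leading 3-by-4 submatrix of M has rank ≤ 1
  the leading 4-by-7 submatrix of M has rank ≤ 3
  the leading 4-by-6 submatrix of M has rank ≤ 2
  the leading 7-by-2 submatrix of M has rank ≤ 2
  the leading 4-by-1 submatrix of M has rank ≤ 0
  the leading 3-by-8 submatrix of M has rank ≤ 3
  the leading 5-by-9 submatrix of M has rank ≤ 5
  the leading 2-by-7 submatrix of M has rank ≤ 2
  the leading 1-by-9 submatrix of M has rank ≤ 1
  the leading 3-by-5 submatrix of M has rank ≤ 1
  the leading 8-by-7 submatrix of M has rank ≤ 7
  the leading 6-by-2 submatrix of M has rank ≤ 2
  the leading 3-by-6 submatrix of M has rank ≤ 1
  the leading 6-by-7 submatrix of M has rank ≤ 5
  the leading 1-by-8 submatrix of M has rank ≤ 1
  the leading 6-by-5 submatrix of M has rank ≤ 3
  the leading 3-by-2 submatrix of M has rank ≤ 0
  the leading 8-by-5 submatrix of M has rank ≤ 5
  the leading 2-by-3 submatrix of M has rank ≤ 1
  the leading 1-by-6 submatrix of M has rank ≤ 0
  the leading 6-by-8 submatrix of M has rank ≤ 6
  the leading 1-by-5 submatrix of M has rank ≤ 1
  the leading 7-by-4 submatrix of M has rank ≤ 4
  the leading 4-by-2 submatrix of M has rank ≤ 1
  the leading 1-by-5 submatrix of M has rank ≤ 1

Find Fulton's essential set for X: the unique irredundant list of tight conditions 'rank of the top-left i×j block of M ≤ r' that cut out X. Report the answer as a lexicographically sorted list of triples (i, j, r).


Propagating the 26 rank bounds to every northwest block:

  R[1]: 0 0 0 0 0 0 1 1 1
  R[2]: 0 0 1 1 1 1 2 2 2
  R[3]: 0 0 1 1 1 1 2 3 3
  R[4]: 0 1 2 2 2 2 3 4 4
  R[5]: 1 2 3 3 3 3 4 5 5
  R[6]: 1 2 3 3 3 4 5 6 6
  R[7]: 1 2 3 4 4 5 6 7 7
  R[8]: 1 2 3 4 5 6 7 8 8
  R[9]: 1 2 3 4 5 6 7 8 9

hence w(1..9) = (7, 3, 8, 2, 1, 6, 4, 5, 9).

Rothe diagram D(w) (16 cells), 5 SE-corners (essential conditions):

[(1, 6, 0), (3, 2, 0), (3, 6, 1), (4, 1, 0), (6, 5, 3)]


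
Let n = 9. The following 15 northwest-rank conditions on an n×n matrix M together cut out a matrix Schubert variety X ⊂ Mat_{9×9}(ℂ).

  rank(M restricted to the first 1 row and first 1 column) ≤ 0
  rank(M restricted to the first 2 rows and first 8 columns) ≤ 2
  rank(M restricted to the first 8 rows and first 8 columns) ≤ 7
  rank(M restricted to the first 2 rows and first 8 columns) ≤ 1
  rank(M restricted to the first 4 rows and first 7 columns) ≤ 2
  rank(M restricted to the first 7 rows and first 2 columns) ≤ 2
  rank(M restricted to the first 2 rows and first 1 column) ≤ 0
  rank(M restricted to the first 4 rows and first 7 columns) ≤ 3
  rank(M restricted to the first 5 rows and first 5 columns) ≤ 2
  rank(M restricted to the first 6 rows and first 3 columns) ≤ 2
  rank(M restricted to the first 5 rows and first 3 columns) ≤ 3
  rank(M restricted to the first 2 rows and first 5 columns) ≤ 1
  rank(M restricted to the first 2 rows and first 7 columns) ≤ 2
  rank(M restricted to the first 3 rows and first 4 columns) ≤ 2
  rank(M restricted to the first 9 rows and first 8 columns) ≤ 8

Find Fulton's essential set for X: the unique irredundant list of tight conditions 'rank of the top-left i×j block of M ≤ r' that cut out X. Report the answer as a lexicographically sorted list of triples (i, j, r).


Recovering R(i,j) via the rank-extension bound from the 15 conditions:

  0  1  1  1  1  1  1  1  1
  0  1  1  1  1  1  1  1  2
  1  2  2  2  2  2  2  2  3
  1  2  2  2  2  2  2  3  4
  1  2  2  2  2  3  3  4  5
  1  2  2  3  3  4  4  5  6
  1  2  3  4  4  5  5  6  7
  1  2  3  4  5  6  6  7  8
  1  2  3  4  5  6  7  8  9

so w = (2, 9, 1, 8, 6, 4, 3, 5, 7).

Rothe diagram D(w) (17 cells), 5 SE-corners (essential conditions):

[(2, 1, 0), (2, 8, 1), (4, 7, 2), (5, 5, 2), (6, 3, 2)]


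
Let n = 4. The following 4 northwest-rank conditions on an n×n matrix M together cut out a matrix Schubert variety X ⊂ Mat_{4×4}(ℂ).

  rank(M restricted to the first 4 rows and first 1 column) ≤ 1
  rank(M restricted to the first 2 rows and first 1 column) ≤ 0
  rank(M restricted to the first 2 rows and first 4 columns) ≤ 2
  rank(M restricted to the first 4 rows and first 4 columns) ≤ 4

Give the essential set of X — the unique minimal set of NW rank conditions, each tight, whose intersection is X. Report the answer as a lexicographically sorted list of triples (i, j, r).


Recovering R(i,j) via the rank-extension bound from the 4 conditions:

  i=1: 0  1  1  1
  i=2: 0  1  2  2
  i=3: 1  2  3  3
  i=4: 1  2  3  4

second differences of R give the permutation w = (2, 3, 1, 4).

|D(w)|=2, |Ess(w)|=1:

[(2, 1, 0)]


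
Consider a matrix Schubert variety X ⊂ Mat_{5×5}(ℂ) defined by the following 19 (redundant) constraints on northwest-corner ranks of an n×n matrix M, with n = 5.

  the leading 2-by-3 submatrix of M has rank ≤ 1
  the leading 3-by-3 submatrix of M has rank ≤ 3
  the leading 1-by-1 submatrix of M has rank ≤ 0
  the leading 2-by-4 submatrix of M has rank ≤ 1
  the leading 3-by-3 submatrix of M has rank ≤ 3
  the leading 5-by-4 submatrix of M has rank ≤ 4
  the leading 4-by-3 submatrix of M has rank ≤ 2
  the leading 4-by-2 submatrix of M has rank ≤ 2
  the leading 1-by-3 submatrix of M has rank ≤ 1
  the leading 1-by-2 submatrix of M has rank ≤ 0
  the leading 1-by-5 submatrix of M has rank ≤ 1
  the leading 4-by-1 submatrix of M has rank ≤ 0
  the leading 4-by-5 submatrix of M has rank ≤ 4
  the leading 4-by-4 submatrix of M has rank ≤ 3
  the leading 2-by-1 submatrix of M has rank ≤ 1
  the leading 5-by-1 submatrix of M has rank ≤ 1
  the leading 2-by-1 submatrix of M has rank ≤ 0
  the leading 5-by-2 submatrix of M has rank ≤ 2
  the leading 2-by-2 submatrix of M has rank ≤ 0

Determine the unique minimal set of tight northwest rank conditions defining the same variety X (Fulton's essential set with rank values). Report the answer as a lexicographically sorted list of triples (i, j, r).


Rank table r_w(5×5) implied by the 19 constraints:

  0 | 0 | 1 | 1 | 1
  0 | 0 | 1 | 1 | 2
  0 | 1 | 2 | 2 | 3
  0 | 1 | 2 | 3 | 4
  1 | 2 | 3 | 4 | 5

second differences of R give the permutation w = (3, 5, 2, 4, 1).

Rothe diagram D(w) (7 cells), 3 SE-corners (essential conditions):

[(2, 2, 0), (2, 4, 1), (4, 1, 0)]


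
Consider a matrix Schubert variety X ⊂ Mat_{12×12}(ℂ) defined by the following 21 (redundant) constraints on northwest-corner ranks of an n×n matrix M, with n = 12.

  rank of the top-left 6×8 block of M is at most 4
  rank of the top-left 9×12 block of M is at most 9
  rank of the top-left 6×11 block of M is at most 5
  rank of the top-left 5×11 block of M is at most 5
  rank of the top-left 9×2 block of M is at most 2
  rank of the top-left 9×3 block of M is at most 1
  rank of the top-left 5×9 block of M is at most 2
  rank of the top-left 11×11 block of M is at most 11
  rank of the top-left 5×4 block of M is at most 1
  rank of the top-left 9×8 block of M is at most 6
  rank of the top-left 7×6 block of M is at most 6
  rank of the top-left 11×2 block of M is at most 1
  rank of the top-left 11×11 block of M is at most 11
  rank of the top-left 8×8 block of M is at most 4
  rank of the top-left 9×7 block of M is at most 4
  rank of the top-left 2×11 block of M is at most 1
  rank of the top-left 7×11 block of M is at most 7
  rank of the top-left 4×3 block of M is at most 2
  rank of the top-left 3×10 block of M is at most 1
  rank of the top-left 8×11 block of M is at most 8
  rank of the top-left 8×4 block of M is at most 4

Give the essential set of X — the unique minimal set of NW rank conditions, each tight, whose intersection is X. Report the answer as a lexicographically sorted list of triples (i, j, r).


Reconstructing r_w from the 21 given conditions:

  i=1: 1 1 1 1 1 1 1 1 1 1 1 1
  i=2: 1 1 1 1 1 1 1 1 1 1 1 2
  i=3: 1 1 1 1 1 1 1 1 1 1 2 3
  i=4: 1 1 1 1 2 2 2 2 2 2 3 4
  i=5: 1 1 1 1 2 2 2 2 2 3 4 5
  i=6: 1 1 1 2 3 3 3 3 3 4 5 6
  i=7: 1 1 1 2 3 4 4 4 4 5 6 7
  i=8: 1 1 1 2 3 4 4 4 5 6 7 8
  i=9: 1 1 1 2 3 4 4 5 6 7 8 9
  i=10: 1 1 2 3 4 5 5 6 7 8 9 10
  i=11: 1 1 2 3 4 5 6 7 8 9 10 11
  i=12: 1 2 3 4 5 6 7 8 9 10 11 12

giving w = (1, 12, 11, 5, 10, 4, 6, 9, 8, 3, 7, 2) via Δ²R.

|D(w)|=42, |Ess(w)|=8:

[(2, 11, 1), (3, 10, 1), (5, 4, 1), (5, 9, 2), (8, 8, 4), (9, 3, 1), (9, 7, 4), (11, 2, 1)]


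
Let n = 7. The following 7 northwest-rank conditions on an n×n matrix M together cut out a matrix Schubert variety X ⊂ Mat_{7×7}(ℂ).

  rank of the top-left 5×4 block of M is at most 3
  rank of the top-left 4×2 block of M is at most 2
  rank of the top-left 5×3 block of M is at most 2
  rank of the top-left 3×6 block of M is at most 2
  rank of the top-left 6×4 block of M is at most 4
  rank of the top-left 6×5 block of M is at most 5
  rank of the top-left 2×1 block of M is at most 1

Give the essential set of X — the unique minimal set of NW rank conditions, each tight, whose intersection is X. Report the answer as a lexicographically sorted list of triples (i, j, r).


Computing R[i][j] = min implied NW-rank bound (n=7, 7 conditions):

  row 1: 1, 1, 1, 1, 1, 1, 1
  row 2: 1, 2, 2, 2, 2, 2, 2
  row 3: 1, 2, 2, 2, 2, 2, 3
  row 4: 1, 2, 2, 3, 3, 3, 4
  row 5: 1, 2, 2, 3, 4, 4, 5
  row 6: 1, 2, 3, 4, 5, 5, 6
  row 7: 1, 2, 3, 4, 5, 6, 7

giving w = (1, 2, 7, 4, 5, 3, 6) via Δ²R.

|D(w)|=6, |Ess(w)|=2:

[(3, 6, 2), (5, 3, 2)]
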